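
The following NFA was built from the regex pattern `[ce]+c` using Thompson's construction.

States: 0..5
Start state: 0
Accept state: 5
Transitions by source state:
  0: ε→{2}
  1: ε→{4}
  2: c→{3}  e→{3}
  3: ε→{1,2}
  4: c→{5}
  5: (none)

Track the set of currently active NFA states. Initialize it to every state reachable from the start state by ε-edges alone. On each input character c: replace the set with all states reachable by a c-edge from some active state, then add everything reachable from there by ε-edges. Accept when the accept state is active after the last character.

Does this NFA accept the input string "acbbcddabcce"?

start: ε-closure({0}) = {0,2}
'a' @ 1: {}  — state set empty
rest 'cbbcddabcce' ignored (set empty)
after full input: {}  (accept=5 not in)

Answer: REJECT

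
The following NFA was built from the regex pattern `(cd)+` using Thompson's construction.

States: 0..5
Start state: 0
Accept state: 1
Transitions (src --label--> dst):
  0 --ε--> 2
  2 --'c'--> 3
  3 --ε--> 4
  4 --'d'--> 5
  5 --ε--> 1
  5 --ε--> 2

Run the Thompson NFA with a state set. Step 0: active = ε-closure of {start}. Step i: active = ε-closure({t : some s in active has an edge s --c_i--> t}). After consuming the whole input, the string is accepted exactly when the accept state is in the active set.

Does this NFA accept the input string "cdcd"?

initial (ε-close {0}): {0,2}
'c' @ 1: {3,4}
'd' @ 2: {1,2,5}  ✓accept
'c' @ 3: {3,4}
'd' @ 4: {1,2,5}  ✓accept
after full input: {1,2,5}  (accept=1 in)

Answer: ACCEPT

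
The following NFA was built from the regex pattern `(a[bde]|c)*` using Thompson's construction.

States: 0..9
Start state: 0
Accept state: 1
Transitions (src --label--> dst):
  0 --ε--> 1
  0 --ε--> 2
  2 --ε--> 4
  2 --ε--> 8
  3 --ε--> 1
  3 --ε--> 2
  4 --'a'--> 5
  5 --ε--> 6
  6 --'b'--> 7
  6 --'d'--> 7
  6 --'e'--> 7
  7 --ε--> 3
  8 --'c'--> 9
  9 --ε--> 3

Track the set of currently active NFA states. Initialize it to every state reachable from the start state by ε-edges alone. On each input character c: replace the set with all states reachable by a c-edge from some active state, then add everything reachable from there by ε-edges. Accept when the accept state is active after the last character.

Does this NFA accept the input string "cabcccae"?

S₀ = ε-closure({0}) = {0,1,2,4,8}
'c' @ 1: {1,2,3,4,8,9}  (accept∈set)
'a' @ 2: {5,6}
'b' @ 3: {1,2,3,4,7,8}  (accept∈set)
'c' @ 4: {1,2,3,4,8,9}  (accept∈set)
'c' @ 5: {1,2,3,4,8,9}  (accept∈set)
'c' @ 6: {1,2,3,4,8,9}  (accept∈set)
'a' @ 7: {5,6}
'e' @ 8: {1,2,3,4,7,8}  (accept∈set)
after full input: {1,2,3,4,7,8}  (accept=1 in)

Answer: ACCEPT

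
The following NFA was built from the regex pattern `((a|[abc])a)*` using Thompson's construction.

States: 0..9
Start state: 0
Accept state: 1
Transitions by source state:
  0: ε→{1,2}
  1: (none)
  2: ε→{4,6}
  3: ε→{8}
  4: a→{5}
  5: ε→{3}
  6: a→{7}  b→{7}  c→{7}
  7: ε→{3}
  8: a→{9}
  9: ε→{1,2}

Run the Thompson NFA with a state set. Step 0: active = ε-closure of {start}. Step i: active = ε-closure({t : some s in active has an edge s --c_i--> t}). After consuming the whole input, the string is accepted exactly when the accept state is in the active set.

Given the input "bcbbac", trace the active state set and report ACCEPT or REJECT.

S₀ = ε-closure({0}) = {0,1,2,4,6}
'b' @ 1: {3,7,8}
'c' @ 2: {}  — state set empty
rest 'bbac' ignored (set empty)
end set {} — state 1 not in

Answer: REJECT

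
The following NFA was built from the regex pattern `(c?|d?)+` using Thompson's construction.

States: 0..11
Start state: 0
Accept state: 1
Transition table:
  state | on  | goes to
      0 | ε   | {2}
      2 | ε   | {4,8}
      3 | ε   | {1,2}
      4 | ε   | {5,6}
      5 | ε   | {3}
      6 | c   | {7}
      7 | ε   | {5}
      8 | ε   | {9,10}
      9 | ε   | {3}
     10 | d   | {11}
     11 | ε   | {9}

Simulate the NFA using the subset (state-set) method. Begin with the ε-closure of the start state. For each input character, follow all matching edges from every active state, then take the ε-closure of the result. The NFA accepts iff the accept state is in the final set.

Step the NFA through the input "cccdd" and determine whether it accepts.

Answer: ACCEPT

Steps:
initial (ε-close {0}): {0,1,2,3,4,5,6,8,9,10}
'c' @ 1: {1,2,3,4,5,6,7,8,9,10}  ✓accept
'c' @ 2: {1,2,3,4,5,6,7,8,9,10}  ✓accept
'c' @ 3: {1,2,3,4,5,6,7,8,9,10}  ✓accept
'd' @ 4: {1,2,3,4,5,6,8,9,10,11}  ✓accept
'd' @ 5: {1,2,3,4,5,6,8,9,10,11}  ✓accept
end set {1,2,3,4,5,6,8,9,10,11} — state 1 in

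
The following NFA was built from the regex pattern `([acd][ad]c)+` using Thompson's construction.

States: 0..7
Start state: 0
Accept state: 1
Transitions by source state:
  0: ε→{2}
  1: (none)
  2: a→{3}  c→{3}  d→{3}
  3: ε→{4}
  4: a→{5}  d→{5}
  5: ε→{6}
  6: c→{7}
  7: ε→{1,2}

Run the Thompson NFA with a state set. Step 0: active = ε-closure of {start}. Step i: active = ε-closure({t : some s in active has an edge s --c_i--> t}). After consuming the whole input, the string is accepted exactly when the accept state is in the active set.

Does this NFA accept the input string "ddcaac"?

start: ε-closure({0}) = {0,2}
'd' @ 1: {3,4}
'd' @ 2: {5,6}
'c' @ 3: {1,2,7}  (accept∈set)
'a' @ 4: {3,4}
'a' @ 5: {5,6}
'c' @ 6: {1,2,7}  (accept∈set)
after full input: {1,2,7}  (accept=1 in)

Answer: ACCEPT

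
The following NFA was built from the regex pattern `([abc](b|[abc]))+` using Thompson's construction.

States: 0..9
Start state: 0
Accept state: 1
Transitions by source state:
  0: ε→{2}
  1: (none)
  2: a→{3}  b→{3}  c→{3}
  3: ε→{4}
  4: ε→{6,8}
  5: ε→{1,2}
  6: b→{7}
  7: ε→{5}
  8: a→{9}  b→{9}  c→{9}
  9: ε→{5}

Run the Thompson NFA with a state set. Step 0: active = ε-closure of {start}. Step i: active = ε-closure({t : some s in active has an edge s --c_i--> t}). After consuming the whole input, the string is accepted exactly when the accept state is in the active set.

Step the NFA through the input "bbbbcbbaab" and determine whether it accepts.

Answer: ACCEPT

Steps:
S₀ = ε-closure({0}) = {0,2}
'b' @ 1: {3,4,6,8}
'b' @ 2: {1,2,5,7,9}  ✓accept
'b' @ 3: {3,4,6,8}
'b' @ 4: {1,2,5,7,9}  ✓accept
'c' @ 5: {3,4,6,8}
'b' @ 6: {1,2,5,7,9}  ✓accept
'b' @ 7: {3,4,6,8}
'a' @ 8: {1,2,5,9}  ✓accept
'a' @ 9: {3,4,6,8}
'b' @ 10: {1,2,5,7,9}  ✓accept
end set {1,2,5,7,9} — state 1 in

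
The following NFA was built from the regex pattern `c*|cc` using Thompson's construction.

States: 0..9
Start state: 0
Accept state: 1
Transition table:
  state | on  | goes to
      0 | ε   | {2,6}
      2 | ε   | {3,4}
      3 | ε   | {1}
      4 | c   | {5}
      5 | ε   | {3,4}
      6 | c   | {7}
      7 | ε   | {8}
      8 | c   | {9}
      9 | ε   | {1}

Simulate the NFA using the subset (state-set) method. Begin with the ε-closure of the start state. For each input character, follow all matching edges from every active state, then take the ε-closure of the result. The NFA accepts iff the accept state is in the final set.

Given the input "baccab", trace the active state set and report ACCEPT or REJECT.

Answer: REJECT

Derivation:
S₀ = ε-closure({0}) = {0,1,2,3,4,6}
'b' @ 1: {}  — dead — no transitions
rest 'accab' ignored (set empty)
end set {} — state 1 not in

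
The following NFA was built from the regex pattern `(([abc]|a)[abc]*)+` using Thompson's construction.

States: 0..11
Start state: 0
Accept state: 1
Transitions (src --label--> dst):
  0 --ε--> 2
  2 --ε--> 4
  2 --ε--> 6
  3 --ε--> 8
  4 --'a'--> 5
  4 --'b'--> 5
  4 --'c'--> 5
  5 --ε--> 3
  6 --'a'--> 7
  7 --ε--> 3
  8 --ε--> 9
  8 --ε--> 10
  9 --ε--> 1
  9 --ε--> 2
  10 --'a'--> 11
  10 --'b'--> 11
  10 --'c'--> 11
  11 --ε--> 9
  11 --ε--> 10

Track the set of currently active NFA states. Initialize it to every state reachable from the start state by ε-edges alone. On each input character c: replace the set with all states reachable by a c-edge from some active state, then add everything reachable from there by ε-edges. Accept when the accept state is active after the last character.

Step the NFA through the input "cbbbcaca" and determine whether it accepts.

Answer: ACCEPT

Trace:
initial (ε-close {0}): {0,2,4,6}
'c' @ 1: {1,2,3,4,5,6,8,9,10}  ✓accept
'b' @ 2: {1,2,3,4,5,6,8,9,10,11}  ✓accept
'b' @ 3: {1,2,3,4,5,6,8,9,10,11}  ✓accept
'b' @ 4: {1,2,3,4,5,6,8,9,10,11}  ✓accept
'c' @ 5: {1,2,3,4,5,6,8,9,10,11}  ✓accept
'a' @ 6: {1,2,3,4,5,6,7,8,9,10,11}  ✓accept
'c' @ 7: {1,2,3,4,5,6,8,9,10,11}  ✓accept
'a' @ 8: {1,2,3,4,5,6,7,8,9,10,11}  ✓accept
end set {1,2,3,4,5,6,7,8,9,10,11} — state 1 in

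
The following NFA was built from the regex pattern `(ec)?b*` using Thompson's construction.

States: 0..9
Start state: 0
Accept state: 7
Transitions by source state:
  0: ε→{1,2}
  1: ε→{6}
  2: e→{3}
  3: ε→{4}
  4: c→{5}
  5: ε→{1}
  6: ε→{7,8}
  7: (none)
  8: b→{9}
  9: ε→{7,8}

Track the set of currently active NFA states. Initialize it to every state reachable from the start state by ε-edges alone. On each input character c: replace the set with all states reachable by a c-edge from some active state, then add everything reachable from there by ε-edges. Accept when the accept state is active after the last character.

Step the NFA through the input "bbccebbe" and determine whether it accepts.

S₀ = ε-closure({0}) = {0,1,2,6,7,8}
'b' @ 1: {7,8,9}  [accepting]
'b' @ 2: {7,8,9}  [accepting]
'c' @ 3: {}  — no active states
rest 'cebbe' ignored (set empty)
final: {}; accept 7 not in set

Answer: REJECT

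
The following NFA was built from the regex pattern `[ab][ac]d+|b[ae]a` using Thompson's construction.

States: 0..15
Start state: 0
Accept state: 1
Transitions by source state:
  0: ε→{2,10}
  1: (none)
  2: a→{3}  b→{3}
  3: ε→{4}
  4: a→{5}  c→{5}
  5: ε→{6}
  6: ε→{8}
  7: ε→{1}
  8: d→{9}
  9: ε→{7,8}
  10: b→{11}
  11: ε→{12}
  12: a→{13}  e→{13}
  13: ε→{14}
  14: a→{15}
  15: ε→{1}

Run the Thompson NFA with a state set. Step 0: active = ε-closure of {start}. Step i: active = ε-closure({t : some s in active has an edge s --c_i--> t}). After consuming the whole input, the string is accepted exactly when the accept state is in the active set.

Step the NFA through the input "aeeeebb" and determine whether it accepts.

S₀ = ε-closure({0}) = {0,2,10}
'a' @ 1: {3,4}
'e' @ 2: {}  — state set empty
rest 'eeebb' ignored (set empty)
end set {} — state 1 not in

Answer: REJECT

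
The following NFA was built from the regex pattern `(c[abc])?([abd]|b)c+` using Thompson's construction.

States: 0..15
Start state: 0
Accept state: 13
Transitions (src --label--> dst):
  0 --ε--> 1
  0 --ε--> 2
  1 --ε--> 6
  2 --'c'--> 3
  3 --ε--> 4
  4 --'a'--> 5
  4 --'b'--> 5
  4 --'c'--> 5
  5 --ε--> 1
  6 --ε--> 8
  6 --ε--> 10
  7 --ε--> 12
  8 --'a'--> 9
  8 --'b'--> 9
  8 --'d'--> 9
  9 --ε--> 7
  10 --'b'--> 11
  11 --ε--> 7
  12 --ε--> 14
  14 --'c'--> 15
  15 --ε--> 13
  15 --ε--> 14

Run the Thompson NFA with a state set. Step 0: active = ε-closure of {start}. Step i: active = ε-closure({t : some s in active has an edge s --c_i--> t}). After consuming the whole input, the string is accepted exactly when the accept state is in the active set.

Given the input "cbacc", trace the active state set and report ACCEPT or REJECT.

initial (ε-close {0}): {0,1,2,6,8,10}
'c' @ 1: {3,4}
'b' @ 2: {1,5,6,8,10}
'a' @ 3: {7,9,12,14}
'c' @ 4: {13,14,15}  ✓accept
'c' @ 5: {13,14,15}  ✓accept
end set {13,14,15} — state 13 in

Answer: ACCEPT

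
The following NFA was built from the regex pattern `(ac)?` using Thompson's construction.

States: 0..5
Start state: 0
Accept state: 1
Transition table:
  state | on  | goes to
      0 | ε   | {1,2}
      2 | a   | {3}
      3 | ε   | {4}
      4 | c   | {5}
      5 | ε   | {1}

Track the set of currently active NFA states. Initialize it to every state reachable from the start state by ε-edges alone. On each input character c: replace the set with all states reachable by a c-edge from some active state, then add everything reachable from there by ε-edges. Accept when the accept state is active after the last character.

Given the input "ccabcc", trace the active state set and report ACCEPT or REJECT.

start: ε-closure({0}) = {0,1,2}
'c' @ 1: {}  — dead — no transitions
rest 'cabcc' ignored (set empty)
after full input: {}  (accept=1 not in)

Answer: REJECT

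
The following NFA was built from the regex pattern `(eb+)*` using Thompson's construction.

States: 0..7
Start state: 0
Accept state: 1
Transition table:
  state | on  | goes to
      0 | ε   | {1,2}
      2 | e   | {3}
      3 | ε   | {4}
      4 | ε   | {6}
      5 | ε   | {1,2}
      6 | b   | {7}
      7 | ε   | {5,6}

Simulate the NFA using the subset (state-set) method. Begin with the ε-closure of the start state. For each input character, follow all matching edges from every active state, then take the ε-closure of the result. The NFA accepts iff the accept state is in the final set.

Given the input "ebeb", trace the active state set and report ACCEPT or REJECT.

Answer: ACCEPT

Trace:
initial (ε-close {0}): {0,1,2}
'e' @ 1: {3,4,6}
'b' @ 2: {1,2,5,6,7}  ✓accept
'e' @ 3: {3,4,6}
'b' @ 4: {1,2,5,6,7}  ✓accept
final: {1,2,5,6,7}; accept 1 in set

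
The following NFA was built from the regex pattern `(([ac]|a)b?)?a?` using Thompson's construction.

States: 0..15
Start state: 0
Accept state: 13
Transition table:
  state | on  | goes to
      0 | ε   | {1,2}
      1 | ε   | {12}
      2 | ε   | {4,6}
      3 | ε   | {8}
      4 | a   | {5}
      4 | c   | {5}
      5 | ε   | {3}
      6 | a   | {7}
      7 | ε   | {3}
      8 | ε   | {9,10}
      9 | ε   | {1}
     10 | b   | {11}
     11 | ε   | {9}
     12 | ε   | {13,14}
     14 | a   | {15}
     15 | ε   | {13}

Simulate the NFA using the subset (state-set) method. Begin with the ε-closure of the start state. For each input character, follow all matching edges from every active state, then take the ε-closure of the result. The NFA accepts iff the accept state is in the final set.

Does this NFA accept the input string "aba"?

S₀ = ε-closure({0}) = {0,1,2,4,6,12,13,14}
'a' @ 1: {1,3,5,7,8,9,10,12,13,14,15}  [accepting]
'b' @ 2: {1,9,11,12,13,14}  [accepting]
'a' @ 3: {13,15}  [accepting]
after full input: {13,15}  (accept=13 in)

Answer: ACCEPT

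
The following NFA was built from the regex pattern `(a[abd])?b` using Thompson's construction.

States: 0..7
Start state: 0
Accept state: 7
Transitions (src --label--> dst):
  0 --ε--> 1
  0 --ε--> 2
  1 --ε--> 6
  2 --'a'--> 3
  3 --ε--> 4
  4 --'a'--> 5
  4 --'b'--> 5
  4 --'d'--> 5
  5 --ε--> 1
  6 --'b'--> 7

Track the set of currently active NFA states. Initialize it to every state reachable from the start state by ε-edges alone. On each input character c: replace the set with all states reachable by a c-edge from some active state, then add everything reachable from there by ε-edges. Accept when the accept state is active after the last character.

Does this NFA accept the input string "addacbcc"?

Answer: REJECT

Derivation:
initial (ε-close {0}): {0,1,2,6}
'a' @ 1: {3,4}
'd' @ 2: {1,5,6}
'd' @ 3: {}  — state set empty
rest 'acbcc' ignored (set empty)
final: {}; accept 7 not in set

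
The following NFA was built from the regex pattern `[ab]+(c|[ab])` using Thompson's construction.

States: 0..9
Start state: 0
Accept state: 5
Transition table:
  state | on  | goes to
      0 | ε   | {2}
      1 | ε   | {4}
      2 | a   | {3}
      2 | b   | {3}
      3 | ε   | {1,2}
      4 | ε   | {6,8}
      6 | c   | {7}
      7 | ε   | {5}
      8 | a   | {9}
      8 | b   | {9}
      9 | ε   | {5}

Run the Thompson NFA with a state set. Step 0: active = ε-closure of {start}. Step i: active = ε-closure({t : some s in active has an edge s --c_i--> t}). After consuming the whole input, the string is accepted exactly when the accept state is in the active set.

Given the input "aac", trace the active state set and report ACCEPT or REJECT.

Answer: ACCEPT

Derivation:
initial (ε-close {0}): {0,2}
'a' @ 1: {1,2,3,4,6,8}
'a' @ 2: {1,2,3,4,5,6,8,9}  ✓accept
'c' @ 3: {5,7}  ✓accept
after full input: {5,7}  (accept=5 in)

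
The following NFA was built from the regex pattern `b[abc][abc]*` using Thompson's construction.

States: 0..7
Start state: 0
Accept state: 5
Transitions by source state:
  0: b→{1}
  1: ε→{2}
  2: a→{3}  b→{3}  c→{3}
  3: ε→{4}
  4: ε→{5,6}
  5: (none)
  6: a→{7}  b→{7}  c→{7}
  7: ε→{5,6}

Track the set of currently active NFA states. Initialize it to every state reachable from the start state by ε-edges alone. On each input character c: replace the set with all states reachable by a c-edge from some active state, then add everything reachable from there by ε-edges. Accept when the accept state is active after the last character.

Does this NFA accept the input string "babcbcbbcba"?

Answer: ACCEPT

Derivation:
S₀ = ε-closure({0}) = {0}
'b' @ 1: {1,2}
'a' @ 2: {3,4,5,6}  (accept∈set)
'b' @ 3: {5,6,7}  (accept∈set)
'c' @ 4: {5,6,7}  (accept∈set)
'b' @ 5: {5,6,7}  (accept∈set)
'c' @ 6: {5,6,7}  (accept∈set)
'b' @ 7: {5,6,7}  (accept∈set)
'b' @ 8: {5,6,7}  (accept∈set)
'c' @ 9: {5,6,7}  (accept∈set)
'b' @ 10: {5,6,7}  (accept∈set)
'a' @ 11: {5,6,7}  (accept∈set)
end set {5,6,7} — state 5 in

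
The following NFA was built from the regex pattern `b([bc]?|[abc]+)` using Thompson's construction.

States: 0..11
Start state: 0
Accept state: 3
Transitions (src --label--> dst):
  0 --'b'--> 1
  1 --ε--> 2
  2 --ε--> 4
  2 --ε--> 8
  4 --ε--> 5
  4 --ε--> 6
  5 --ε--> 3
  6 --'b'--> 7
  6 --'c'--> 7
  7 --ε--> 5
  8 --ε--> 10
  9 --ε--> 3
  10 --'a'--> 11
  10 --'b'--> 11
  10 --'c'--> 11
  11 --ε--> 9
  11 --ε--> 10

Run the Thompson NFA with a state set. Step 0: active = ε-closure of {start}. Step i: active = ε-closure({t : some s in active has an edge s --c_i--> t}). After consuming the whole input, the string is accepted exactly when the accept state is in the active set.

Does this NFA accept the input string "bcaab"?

S₀ = ε-closure({0}) = {0}
'b' @ 1: {1,2,3,4,5,6,8,10}  (accept∈set)
'c' @ 2: {3,5,7,9,10,11}  (accept∈set)
'a' @ 3: {3,9,10,11}  (accept∈set)
'a' @ 4: {3,9,10,11}  (accept∈set)
'b' @ 5: {3,9,10,11}  (accept∈set)
after full input: {3,9,10,11}  (accept=3 in)

Answer: ACCEPT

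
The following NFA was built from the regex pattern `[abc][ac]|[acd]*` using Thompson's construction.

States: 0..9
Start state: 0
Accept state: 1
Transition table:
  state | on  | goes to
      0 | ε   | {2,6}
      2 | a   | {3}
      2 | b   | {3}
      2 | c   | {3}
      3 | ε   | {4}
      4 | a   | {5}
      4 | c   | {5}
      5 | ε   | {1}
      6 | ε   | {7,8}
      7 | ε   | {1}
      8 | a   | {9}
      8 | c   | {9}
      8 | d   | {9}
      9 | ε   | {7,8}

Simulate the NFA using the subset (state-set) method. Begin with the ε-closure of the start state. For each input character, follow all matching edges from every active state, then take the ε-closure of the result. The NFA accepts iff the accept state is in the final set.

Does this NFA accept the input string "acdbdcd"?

Answer: REJECT

Trace:
S₀ = ε-closure({0}) = {0,1,2,6,7,8}
'a' @ 1: {1,3,4,7,8,9}  [accepting]
'c' @ 2: {1,5,7,8,9}  [accepting]
'd' @ 3: {1,7,8,9}  [accepting]
'b' @ 4: {}  — state set empty
rest 'dcd' ignored (set empty)
final: {}; accept 1 not in set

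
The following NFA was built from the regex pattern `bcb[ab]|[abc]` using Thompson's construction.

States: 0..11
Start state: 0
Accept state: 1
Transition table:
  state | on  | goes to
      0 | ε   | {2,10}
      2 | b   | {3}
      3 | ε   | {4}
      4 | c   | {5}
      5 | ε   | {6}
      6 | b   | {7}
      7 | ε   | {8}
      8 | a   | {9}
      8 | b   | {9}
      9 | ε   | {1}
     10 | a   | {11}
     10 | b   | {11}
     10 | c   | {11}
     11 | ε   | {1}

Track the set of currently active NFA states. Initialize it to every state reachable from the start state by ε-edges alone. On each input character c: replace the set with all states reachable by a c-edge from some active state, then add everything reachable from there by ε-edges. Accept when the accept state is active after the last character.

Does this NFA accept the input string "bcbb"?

Answer: ACCEPT

Derivation:
initial (ε-close {0}): {0,2,10}
'b' @ 1: {1,3,4,11}  (accept∈set)
'c' @ 2: {5,6}
'b' @ 3: {7,8}
'b' @ 4: {1,9}  (accept∈set)
final: {1,9}; accept 1 in set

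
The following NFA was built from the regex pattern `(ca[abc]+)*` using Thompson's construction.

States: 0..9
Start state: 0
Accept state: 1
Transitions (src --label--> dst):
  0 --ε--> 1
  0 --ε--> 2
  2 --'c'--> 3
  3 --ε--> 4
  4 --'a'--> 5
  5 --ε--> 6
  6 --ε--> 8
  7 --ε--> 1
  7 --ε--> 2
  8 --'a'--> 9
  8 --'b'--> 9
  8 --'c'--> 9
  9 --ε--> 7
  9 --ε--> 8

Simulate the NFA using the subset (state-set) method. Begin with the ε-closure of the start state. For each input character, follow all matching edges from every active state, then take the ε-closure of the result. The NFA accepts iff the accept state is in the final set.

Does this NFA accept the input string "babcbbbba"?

start: ε-closure({0}) = {0,1,2}
'b' @ 1: {}  — state set empty
rest 'abcbbbba' ignored (set empty)
after full input: {}  (accept=1 not in)

Answer: REJECT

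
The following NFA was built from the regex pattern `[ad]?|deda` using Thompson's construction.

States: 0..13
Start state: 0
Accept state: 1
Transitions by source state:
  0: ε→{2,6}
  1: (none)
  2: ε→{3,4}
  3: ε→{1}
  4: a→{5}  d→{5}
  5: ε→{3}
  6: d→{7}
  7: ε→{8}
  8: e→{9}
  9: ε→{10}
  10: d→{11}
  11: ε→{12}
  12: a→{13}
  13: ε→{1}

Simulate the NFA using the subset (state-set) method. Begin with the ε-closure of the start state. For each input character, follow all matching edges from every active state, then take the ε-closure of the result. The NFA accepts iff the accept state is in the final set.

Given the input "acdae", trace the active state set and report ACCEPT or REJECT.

S₀ = ε-closure({0}) = {0,1,2,3,4,6}
'a' @ 1: {1,3,5}  ✓accept
'c' @ 2: {}  — dead — no transitions
rest 'dae' ignored (set empty)
end set {} — state 1 not in

Answer: REJECT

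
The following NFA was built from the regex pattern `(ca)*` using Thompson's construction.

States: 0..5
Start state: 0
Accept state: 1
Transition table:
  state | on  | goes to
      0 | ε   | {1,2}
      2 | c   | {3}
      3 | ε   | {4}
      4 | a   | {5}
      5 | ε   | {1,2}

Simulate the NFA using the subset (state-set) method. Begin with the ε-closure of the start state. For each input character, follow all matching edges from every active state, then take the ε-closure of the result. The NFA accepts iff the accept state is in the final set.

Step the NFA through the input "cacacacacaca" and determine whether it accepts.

initial (ε-close {0}): {0,1,2}
'c' @ 1: {3,4}
'a' @ 2: {1,2,5}  [accepting]
'c' @ 3: {3,4}
'a' @ 4: {1,2,5}  [accepting]
'c' @ 5: {3,4}
'a' @ 6: {1,2,5}  [accepting]
'c' @ 7: {3,4}
'a' @ 8: {1,2,5}  [accepting]
'c' @ 9: {3,4}
'a' @ 10: {1,2,5}  [accepting]
'c' @ 11: {3,4}
'a' @ 12: {1,2,5}  [accepting]
after full input: {1,2,5}  (accept=1 in)

Answer: ACCEPT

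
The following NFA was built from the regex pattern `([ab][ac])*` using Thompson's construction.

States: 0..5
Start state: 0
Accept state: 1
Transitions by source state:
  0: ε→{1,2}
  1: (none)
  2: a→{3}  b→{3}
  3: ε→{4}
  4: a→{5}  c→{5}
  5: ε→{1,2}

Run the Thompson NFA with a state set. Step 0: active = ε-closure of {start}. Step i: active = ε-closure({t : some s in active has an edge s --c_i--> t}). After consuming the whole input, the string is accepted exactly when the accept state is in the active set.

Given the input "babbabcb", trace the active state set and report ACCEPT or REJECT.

S₀ = ε-closure({0}) = {0,1,2}
'b' @ 1: {3,4}
'a' @ 2: {1,2,5}  (accept∈set)
'b' @ 3: {3,4}
'b' @ 4: {}  — dead — no transitions
rest 'abcb' ignored (set empty)
final: {}; accept 1 not in set

Answer: REJECT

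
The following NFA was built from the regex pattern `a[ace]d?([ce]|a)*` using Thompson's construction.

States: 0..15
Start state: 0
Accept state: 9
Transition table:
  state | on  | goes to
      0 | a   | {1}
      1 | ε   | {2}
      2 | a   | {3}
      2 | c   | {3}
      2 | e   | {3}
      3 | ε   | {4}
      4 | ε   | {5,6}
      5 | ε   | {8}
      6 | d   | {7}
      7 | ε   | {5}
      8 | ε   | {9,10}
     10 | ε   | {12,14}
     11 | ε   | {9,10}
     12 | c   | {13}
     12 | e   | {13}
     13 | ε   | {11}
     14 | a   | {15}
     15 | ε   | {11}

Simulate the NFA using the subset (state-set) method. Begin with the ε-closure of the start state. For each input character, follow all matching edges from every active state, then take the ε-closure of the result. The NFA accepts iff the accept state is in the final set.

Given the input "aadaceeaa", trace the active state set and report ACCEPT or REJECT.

initial (ε-close {0}): {0}
'a' @ 1: {1,2}
'a' @ 2: {3,4,5,6,8,9,10,12,14}  ✓accept
'd' @ 3: {5,7,8,9,10,12,14}  ✓accept
'a' @ 4: {9,10,11,12,14,15}  ✓accept
'c' @ 5: {9,10,11,12,13,14}  ✓accept
'e' @ 6: {9,10,11,12,13,14}  ✓accept
'e' @ 7: {9,10,11,12,13,14}  ✓accept
'a' @ 8: {9,10,11,12,14,15}  ✓accept
'a' @ 9: {9,10,11,12,14,15}  ✓accept
after full input: {9,10,11,12,14,15}  (accept=9 in)

Answer: ACCEPT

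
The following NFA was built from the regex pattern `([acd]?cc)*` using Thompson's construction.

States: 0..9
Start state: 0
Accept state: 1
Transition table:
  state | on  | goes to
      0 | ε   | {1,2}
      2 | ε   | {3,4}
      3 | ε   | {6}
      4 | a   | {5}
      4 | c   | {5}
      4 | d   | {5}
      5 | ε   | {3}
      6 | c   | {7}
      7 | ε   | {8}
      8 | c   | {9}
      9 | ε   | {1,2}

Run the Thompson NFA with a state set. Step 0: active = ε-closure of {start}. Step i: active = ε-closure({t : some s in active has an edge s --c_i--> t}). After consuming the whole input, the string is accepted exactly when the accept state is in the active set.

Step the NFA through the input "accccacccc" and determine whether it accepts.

Answer: ACCEPT

Trace:
initial (ε-close {0}): {0,1,2,3,4,6}
'a' @ 1: {3,5,6}
'c' @ 2: {7,8}
'c' @ 3: {1,2,3,4,6,9}  [accepting]
'c' @ 4: {3,5,6,7,8}
'c' @ 5: {1,2,3,4,6,7,8,9}  [accepting]
'a' @ 6: {3,5,6}
'c' @ 7: {7,8}
'c' @ 8: {1,2,3,4,6,9}  [accepting]
'c' @ 9: {3,5,6,7,8}
'c' @ 10: {1,2,3,4,6,7,8,9}  [accepting]
after full input: {1,2,3,4,6,7,8,9}  (accept=1 in)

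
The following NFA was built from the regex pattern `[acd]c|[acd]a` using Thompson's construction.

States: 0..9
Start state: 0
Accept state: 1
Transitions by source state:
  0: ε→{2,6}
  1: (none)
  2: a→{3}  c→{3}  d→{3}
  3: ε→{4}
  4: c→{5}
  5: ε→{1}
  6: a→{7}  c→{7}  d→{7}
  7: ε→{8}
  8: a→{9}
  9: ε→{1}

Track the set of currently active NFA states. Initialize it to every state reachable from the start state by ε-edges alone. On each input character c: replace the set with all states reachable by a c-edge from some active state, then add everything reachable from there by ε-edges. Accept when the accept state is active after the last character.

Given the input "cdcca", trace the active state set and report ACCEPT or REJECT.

Answer: REJECT

Steps:
start: ε-closure({0}) = {0,2,6}
'c' @ 1: {3,4,7,8}
'd' @ 2: {}  — state set empty
rest 'cca' ignored (set empty)
after full input: {}  (accept=1 not in)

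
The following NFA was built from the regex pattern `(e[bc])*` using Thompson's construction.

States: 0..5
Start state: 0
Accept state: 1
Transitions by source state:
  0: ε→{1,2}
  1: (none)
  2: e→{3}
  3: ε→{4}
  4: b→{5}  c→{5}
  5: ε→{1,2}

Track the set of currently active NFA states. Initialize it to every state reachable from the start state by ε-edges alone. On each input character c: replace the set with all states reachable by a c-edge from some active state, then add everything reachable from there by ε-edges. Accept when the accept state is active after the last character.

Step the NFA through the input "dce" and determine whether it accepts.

Answer: REJECT

Steps:
S₀ = ε-closure({0}) = {0,1,2}
'd' @ 1: {}  — dead — no transitions
rest 'ce' ignored (set empty)
end set {} — state 1 not in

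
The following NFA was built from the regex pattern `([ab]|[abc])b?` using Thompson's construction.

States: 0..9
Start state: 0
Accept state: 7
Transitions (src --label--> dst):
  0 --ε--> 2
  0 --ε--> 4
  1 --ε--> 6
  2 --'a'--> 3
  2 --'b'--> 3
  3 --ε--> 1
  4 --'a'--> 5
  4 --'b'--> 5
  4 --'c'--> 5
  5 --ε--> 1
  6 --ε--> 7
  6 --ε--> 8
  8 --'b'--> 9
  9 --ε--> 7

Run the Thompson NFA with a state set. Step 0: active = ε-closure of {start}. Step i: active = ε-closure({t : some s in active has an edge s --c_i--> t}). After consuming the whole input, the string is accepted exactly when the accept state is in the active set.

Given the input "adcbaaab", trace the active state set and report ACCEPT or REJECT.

Answer: REJECT

Derivation:
initial (ε-close {0}): {0,2,4}
'a' @ 1: {1,3,5,6,7,8}  [accepting]
'd' @ 2: {}  — dead — no transitions
rest 'cbaaab' ignored (set empty)
end set {} — state 7 not in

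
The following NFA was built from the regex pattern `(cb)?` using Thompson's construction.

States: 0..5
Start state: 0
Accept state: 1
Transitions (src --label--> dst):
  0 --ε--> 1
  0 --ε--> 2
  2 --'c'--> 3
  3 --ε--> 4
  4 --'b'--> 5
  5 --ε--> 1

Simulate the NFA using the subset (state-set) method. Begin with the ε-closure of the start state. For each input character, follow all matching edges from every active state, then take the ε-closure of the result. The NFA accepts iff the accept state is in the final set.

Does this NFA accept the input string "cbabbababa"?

initial (ε-close {0}): {0,1,2}
'c' @ 1: {3,4}
'b' @ 2: {1,5}  [accepting]
'a' @ 3: {}  — state set empty
rest 'bbababa' ignored (set empty)
after full input: {}  (accept=1 not in)

Answer: REJECT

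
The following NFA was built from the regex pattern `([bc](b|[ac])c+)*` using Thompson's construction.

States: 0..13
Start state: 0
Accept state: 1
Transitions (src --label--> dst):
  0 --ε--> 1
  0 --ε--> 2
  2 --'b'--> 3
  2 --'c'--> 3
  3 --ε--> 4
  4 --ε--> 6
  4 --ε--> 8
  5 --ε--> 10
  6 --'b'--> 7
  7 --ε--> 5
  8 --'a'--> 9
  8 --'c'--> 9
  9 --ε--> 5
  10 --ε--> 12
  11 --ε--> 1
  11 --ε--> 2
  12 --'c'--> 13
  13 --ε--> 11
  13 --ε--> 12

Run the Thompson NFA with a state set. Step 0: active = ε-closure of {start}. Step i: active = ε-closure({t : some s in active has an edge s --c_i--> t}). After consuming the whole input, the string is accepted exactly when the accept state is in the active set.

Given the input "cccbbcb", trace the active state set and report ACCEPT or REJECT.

initial (ε-close {0}): {0,1,2}
'c' @ 1: {3,4,6,8}
'c' @ 2: {5,9,10,12}
'c' @ 3: {1,2,11,12,13}  [accepting]
'b' @ 4: {3,4,6,8}
'b' @ 5: {5,7,10,12}
'c' @ 6: {1,2,11,12,13}  [accepting]
'b' @ 7: {3,4,6,8}
after full input: {3,4,6,8}  (accept=1 not in)

Answer: REJECT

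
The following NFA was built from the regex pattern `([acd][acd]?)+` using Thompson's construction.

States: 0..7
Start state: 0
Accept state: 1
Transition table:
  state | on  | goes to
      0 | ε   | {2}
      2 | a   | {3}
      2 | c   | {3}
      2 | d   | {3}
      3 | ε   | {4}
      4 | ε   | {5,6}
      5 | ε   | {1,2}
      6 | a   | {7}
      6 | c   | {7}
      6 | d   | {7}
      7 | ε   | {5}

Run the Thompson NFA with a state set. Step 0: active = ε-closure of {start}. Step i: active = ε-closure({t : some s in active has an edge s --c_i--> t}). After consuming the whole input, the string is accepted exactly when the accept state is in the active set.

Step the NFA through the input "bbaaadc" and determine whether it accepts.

Answer: REJECT

Derivation:
initial (ε-close {0}): {0,2}
'b' @ 1: {}  — state set empty
rest 'baaadc' ignored (set empty)
after full input: {}  (accept=1 not in)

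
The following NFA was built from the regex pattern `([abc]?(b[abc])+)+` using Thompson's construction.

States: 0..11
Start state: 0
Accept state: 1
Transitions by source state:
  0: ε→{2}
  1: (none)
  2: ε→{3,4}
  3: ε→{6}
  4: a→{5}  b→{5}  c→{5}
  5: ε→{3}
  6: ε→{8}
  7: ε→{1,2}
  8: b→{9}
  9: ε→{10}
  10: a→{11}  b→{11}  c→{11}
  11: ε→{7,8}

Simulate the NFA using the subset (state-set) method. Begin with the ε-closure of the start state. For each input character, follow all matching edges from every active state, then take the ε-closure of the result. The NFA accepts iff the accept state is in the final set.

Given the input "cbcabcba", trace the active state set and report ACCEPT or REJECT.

start: ε-closure({0}) = {0,2,3,4,6,8}
'c' @ 1: {3,5,6,8}
'b' @ 2: {9,10}
'c' @ 3: {1,2,3,4,6,7,8,11}  [accepting]
'a' @ 4: {3,5,6,8}
'b' @ 5: {9,10}
'c' @ 6: {1,2,3,4,6,7,8,11}  [accepting]
'b' @ 7: {3,5,6,8,9,10}
'a' @ 8: {1,2,3,4,6,7,8,11}  [accepting]
final: {1,2,3,4,6,7,8,11}; accept 1 in set

Answer: ACCEPT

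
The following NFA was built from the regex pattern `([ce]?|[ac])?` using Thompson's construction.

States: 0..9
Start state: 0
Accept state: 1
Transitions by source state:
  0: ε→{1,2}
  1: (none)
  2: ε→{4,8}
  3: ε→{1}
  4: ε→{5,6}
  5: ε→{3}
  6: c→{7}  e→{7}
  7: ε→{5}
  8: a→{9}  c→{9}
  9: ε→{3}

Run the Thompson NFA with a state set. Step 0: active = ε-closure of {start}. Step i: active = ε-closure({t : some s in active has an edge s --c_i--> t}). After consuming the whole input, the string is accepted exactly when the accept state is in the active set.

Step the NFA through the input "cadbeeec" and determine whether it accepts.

start: ε-closure({0}) = {0,1,2,3,4,5,6,8}
'c' @ 1: {1,3,5,7,9}  (accept∈set)
'a' @ 2: {}  — state set empty
rest 'dbeeec' ignored (set empty)
after full input: {}  (accept=1 not in)

Answer: REJECT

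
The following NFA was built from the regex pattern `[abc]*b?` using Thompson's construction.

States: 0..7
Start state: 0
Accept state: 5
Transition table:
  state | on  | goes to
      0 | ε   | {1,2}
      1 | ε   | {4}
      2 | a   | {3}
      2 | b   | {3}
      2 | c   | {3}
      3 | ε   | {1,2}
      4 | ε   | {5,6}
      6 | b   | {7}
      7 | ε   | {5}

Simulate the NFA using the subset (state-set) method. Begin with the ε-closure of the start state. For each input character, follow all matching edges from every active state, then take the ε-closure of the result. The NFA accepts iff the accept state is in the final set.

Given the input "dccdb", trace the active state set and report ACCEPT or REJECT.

Answer: REJECT

Derivation:
start: ε-closure({0}) = {0,1,2,4,5,6}
'd' @ 1: {}  — state set empty
rest 'ccdb' ignored (set empty)
end set {} — state 5 not in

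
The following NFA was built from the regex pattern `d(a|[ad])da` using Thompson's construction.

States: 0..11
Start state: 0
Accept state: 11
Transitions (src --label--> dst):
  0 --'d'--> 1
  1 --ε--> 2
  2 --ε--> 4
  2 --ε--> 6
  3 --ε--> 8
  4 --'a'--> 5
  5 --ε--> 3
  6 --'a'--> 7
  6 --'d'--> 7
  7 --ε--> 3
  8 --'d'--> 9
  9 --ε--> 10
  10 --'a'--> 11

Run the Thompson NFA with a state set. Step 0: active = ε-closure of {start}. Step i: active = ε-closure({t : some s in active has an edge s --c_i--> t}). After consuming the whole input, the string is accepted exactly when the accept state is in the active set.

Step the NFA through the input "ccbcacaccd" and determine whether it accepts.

start: ε-closure({0}) = {0}
'c' @ 1: {}  — state set empty
rest 'cbcacaccd' ignored (set empty)
after full input: {}  (accept=11 not in)

Answer: REJECT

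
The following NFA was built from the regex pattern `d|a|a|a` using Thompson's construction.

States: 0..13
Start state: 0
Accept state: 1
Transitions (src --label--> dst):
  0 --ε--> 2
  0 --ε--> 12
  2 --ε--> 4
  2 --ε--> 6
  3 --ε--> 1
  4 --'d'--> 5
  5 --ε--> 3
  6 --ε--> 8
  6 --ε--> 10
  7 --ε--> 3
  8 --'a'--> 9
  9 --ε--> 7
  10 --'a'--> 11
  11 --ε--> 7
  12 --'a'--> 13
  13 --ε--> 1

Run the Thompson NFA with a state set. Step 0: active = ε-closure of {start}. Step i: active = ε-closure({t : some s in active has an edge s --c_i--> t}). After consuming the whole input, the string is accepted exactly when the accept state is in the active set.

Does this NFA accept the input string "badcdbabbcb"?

Answer: REJECT

Derivation:
S₀ = ε-closure({0}) = {0,2,4,6,8,10,12}
'b' @ 1: {}  — state set empty
rest 'adcdbabbcb' ignored (set empty)
final: {}; accept 1 not in set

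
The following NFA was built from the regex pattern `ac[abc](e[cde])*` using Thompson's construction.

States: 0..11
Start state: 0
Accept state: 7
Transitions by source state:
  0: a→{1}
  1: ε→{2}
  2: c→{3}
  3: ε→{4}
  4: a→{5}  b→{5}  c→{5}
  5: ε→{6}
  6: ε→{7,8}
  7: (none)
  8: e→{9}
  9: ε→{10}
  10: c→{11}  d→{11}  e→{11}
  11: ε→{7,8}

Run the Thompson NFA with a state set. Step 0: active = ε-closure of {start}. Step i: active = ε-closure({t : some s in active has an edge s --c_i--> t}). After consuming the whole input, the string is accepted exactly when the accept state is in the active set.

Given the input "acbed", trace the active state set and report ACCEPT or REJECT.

Answer: ACCEPT

Derivation:
S₀ = ε-closure({0}) = {0}
'a' @ 1: {1,2}
'c' @ 2: {3,4}
'b' @ 3: {5,6,7,8}  (accept∈set)
'e' @ 4: {9,10}
'd' @ 5: {7,8,11}  (accept∈set)
end set {7,8,11} — state 7 in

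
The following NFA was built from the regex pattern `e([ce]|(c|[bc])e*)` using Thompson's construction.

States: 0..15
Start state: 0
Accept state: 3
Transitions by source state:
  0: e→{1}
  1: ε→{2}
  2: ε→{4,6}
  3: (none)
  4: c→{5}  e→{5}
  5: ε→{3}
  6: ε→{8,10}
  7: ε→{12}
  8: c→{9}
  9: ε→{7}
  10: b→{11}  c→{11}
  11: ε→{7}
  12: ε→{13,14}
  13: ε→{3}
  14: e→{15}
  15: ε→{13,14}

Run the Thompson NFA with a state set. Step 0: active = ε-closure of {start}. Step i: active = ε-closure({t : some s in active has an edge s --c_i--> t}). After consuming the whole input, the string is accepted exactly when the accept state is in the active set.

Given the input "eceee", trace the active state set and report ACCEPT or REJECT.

Answer: ACCEPT

Steps:
S₀ = ε-closure({0}) = {0}
'e' @ 1: {1,2,4,6,8,10}
'c' @ 2: {3,5,7,9,11,12,13,14}  ✓accept
'e' @ 3: {3,13,14,15}  ✓accept
'e' @ 4: {3,13,14,15}  ✓accept
'e' @ 5: {3,13,14,15}  ✓accept
final: {3,13,14,15}; accept 3 in set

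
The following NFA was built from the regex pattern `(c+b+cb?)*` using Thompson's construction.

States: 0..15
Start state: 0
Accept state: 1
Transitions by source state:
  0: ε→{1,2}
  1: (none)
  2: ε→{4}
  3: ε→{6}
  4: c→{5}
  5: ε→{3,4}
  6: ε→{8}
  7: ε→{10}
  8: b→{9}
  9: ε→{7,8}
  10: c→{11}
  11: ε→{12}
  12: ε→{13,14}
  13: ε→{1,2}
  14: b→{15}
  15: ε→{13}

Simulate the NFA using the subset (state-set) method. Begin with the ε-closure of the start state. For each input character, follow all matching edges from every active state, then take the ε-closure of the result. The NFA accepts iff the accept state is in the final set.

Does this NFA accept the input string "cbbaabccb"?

Answer: REJECT

Trace:
start: ε-closure({0}) = {0,1,2,4}
'c' @ 1: {3,4,5,6,8}
'b' @ 2: {7,8,9,10}
'b' @ 3: {7,8,9,10}
'a' @ 4: {}  — dead — no transitions
rest 'abccb' ignored (set empty)
after full input: {}  (accept=1 not in)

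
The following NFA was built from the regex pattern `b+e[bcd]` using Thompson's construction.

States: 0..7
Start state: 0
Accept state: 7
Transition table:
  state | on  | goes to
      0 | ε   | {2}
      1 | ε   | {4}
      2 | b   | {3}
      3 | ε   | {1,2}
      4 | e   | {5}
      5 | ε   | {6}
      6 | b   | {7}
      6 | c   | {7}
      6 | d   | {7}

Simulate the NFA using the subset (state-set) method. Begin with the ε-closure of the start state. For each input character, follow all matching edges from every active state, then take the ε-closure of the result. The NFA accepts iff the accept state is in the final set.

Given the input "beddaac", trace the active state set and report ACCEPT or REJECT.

Answer: REJECT

Derivation:
S₀ = ε-closure({0}) = {0,2}
'b' @ 1: {1,2,3,4}
'e' @ 2: {5,6}
'd' @ 3: {7}  [accepting]
'd' @ 4: {}  — dead — no transitions
rest 'aac' ignored (set empty)
final: {}; accept 7 not in set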